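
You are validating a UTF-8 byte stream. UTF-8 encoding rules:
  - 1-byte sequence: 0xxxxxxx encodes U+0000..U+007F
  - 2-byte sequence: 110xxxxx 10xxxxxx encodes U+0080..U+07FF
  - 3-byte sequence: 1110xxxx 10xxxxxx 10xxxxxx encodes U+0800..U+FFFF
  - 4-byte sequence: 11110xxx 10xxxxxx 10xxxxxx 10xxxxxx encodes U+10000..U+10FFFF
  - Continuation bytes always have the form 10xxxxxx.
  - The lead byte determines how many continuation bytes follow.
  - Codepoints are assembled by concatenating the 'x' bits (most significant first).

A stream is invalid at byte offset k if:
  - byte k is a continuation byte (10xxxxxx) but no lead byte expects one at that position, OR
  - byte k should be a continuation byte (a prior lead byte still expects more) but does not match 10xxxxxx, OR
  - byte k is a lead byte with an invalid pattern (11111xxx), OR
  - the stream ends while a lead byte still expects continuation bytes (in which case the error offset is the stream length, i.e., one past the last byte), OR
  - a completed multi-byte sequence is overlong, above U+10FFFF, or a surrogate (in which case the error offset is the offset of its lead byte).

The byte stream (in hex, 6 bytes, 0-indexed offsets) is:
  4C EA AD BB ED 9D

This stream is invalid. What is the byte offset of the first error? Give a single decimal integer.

Byte[0]=4C: 1-byte ASCII. cp=U+004C
Byte[1]=EA: 3-byte lead, need 2 cont bytes. acc=0xA
Byte[2]=AD: continuation. acc=(acc<<6)|0x2D=0x2AD
Byte[3]=BB: continuation. acc=(acc<<6)|0x3B=0xAB7B
Completed: cp=U+AB7B (starts at byte 1)
Byte[4]=ED: 3-byte lead, need 2 cont bytes. acc=0xD
Byte[5]=9D: continuation. acc=(acc<<6)|0x1D=0x35D
Byte[6]: stream ended, expected continuation. INVALID

Answer: 6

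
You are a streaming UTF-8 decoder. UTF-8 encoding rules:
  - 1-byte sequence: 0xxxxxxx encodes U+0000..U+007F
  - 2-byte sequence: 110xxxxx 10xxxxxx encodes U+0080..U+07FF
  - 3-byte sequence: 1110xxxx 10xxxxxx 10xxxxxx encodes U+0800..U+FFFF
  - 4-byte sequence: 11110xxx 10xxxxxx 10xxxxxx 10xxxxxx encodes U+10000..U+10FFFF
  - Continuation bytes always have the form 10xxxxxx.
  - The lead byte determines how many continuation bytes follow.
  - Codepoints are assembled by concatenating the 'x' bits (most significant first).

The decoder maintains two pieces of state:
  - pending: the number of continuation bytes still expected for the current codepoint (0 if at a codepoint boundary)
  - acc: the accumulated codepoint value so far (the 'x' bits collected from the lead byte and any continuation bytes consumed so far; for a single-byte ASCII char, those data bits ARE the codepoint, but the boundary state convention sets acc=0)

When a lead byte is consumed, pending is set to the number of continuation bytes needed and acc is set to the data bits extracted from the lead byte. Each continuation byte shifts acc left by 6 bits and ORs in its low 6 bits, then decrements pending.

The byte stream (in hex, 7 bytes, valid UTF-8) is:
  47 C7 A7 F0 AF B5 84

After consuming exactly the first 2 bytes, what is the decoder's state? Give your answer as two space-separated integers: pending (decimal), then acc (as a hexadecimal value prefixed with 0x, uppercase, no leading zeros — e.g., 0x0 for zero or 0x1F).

Answer: 1 0x7

Derivation:
Byte[0]=47: 1-byte. pending=0, acc=0x0
Byte[1]=C7: 2-byte lead. pending=1, acc=0x7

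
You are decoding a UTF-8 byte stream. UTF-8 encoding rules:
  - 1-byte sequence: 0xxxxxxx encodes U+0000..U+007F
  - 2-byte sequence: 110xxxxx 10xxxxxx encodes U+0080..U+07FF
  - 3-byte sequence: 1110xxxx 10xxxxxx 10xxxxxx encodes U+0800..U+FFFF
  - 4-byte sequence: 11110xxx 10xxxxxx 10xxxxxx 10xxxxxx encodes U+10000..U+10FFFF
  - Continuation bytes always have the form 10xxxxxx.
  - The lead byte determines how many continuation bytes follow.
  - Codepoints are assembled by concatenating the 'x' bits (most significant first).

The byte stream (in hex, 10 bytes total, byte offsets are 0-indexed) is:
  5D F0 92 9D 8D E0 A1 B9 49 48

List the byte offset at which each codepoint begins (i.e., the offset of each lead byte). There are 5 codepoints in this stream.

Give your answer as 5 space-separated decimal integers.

Byte[0]=5D: 1-byte ASCII. cp=U+005D
Byte[1]=F0: 4-byte lead, need 3 cont bytes. acc=0x0
Byte[2]=92: continuation. acc=(acc<<6)|0x12=0x12
Byte[3]=9D: continuation. acc=(acc<<6)|0x1D=0x49D
Byte[4]=8D: continuation. acc=(acc<<6)|0x0D=0x1274D
Completed: cp=U+1274D (starts at byte 1)
Byte[5]=E0: 3-byte lead, need 2 cont bytes. acc=0x0
Byte[6]=A1: continuation. acc=(acc<<6)|0x21=0x21
Byte[7]=B9: continuation. acc=(acc<<6)|0x39=0x879
Completed: cp=U+0879 (starts at byte 5)
Byte[8]=49: 1-byte ASCII. cp=U+0049
Byte[9]=48: 1-byte ASCII. cp=U+0048

Answer: 0 1 5 8 9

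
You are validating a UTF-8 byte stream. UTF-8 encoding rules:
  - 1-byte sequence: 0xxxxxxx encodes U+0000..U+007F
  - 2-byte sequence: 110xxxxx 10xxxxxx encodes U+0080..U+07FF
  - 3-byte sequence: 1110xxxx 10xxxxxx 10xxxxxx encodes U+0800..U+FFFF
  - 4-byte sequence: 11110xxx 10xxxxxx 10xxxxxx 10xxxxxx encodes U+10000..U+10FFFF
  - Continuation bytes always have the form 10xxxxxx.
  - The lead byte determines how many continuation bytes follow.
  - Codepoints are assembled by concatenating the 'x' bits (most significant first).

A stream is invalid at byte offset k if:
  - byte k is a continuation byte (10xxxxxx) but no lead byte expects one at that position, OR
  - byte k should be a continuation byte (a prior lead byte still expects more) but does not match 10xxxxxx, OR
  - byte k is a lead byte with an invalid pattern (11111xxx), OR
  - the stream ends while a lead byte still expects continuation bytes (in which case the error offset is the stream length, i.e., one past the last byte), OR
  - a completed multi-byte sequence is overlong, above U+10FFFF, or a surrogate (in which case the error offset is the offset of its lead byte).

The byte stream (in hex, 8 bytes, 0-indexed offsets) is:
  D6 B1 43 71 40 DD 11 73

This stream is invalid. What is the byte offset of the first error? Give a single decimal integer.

Byte[0]=D6: 2-byte lead, need 1 cont bytes. acc=0x16
Byte[1]=B1: continuation. acc=(acc<<6)|0x31=0x5B1
Completed: cp=U+05B1 (starts at byte 0)
Byte[2]=43: 1-byte ASCII. cp=U+0043
Byte[3]=71: 1-byte ASCII. cp=U+0071
Byte[4]=40: 1-byte ASCII. cp=U+0040
Byte[5]=DD: 2-byte lead, need 1 cont bytes. acc=0x1D
Byte[6]=11: expected 10xxxxxx continuation. INVALID

Answer: 6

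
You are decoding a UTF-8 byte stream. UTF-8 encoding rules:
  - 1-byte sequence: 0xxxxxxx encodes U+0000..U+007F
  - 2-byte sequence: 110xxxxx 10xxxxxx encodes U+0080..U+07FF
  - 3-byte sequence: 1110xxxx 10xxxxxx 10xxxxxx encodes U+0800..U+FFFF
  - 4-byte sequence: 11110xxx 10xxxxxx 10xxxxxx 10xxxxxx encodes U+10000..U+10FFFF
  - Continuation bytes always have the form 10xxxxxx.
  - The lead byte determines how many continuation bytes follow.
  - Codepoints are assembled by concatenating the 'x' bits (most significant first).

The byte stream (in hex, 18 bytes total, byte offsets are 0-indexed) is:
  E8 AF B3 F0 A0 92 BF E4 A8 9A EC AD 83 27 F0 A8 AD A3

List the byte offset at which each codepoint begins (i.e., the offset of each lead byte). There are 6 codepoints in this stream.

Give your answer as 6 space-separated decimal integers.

Byte[0]=E8: 3-byte lead, need 2 cont bytes. acc=0x8
Byte[1]=AF: continuation. acc=(acc<<6)|0x2F=0x22F
Byte[2]=B3: continuation. acc=(acc<<6)|0x33=0x8BF3
Completed: cp=U+8BF3 (starts at byte 0)
Byte[3]=F0: 4-byte lead, need 3 cont bytes. acc=0x0
Byte[4]=A0: continuation. acc=(acc<<6)|0x20=0x20
Byte[5]=92: continuation. acc=(acc<<6)|0x12=0x812
Byte[6]=BF: continuation. acc=(acc<<6)|0x3F=0x204BF
Completed: cp=U+204BF (starts at byte 3)
Byte[7]=E4: 3-byte lead, need 2 cont bytes. acc=0x4
Byte[8]=A8: continuation. acc=(acc<<6)|0x28=0x128
Byte[9]=9A: continuation. acc=(acc<<6)|0x1A=0x4A1A
Completed: cp=U+4A1A (starts at byte 7)
Byte[10]=EC: 3-byte lead, need 2 cont bytes. acc=0xC
Byte[11]=AD: continuation. acc=(acc<<6)|0x2D=0x32D
Byte[12]=83: continuation. acc=(acc<<6)|0x03=0xCB43
Completed: cp=U+CB43 (starts at byte 10)
Byte[13]=27: 1-byte ASCII. cp=U+0027
Byte[14]=F0: 4-byte lead, need 3 cont bytes. acc=0x0
Byte[15]=A8: continuation. acc=(acc<<6)|0x28=0x28
Byte[16]=AD: continuation. acc=(acc<<6)|0x2D=0xA2D
Byte[17]=A3: continuation. acc=(acc<<6)|0x23=0x28B63
Completed: cp=U+28B63 (starts at byte 14)

Answer: 0 3 7 10 13 14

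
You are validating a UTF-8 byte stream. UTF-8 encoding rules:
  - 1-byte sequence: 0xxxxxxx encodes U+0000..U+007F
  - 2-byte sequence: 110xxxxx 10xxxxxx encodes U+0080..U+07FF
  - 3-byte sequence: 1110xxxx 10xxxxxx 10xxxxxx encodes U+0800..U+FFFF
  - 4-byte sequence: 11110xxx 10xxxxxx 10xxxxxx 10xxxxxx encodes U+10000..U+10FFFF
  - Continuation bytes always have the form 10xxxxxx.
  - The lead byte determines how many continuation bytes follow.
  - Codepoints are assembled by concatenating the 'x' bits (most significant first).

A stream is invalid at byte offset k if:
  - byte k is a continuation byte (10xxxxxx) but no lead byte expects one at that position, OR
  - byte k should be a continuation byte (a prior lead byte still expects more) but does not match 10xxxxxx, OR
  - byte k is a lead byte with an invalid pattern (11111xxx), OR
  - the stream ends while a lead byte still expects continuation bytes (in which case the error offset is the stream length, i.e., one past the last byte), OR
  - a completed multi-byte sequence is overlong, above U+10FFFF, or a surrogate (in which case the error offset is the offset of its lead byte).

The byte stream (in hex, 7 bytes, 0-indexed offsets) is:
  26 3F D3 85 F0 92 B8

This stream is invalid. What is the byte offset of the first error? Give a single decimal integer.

Byte[0]=26: 1-byte ASCII. cp=U+0026
Byte[1]=3F: 1-byte ASCII. cp=U+003F
Byte[2]=D3: 2-byte lead, need 1 cont bytes. acc=0x13
Byte[3]=85: continuation. acc=(acc<<6)|0x05=0x4C5
Completed: cp=U+04C5 (starts at byte 2)
Byte[4]=F0: 4-byte lead, need 3 cont bytes. acc=0x0
Byte[5]=92: continuation. acc=(acc<<6)|0x12=0x12
Byte[6]=B8: continuation. acc=(acc<<6)|0x38=0x4B8
Byte[7]: stream ended, expected continuation. INVALID

Answer: 7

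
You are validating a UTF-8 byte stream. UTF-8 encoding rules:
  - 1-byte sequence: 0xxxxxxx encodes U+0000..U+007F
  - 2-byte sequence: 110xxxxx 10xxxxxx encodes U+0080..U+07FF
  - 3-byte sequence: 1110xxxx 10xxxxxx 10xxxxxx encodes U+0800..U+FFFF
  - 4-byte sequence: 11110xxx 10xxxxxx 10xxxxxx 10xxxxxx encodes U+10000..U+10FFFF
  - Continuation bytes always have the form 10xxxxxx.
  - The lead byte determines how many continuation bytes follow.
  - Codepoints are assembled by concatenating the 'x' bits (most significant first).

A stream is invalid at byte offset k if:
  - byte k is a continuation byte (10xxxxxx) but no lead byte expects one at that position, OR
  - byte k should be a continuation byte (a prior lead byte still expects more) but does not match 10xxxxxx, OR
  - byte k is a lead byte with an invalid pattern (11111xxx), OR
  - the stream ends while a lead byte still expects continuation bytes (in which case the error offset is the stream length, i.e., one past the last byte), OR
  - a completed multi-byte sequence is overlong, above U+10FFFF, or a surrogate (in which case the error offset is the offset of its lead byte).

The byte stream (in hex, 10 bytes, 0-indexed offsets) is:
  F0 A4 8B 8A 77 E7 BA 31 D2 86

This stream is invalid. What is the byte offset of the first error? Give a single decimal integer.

Answer: 7

Derivation:
Byte[0]=F0: 4-byte lead, need 3 cont bytes. acc=0x0
Byte[1]=A4: continuation. acc=(acc<<6)|0x24=0x24
Byte[2]=8B: continuation. acc=(acc<<6)|0x0B=0x90B
Byte[3]=8A: continuation. acc=(acc<<6)|0x0A=0x242CA
Completed: cp=U+242CA (starts at byte 0)
Byte[4]=77: 1-byte ASCII. cp=U+0077
Byte[5]=E7: 3-byte lead, need 2 cont bytes. acc=0x7
Byte[6]=BA: continuation. acc=(acc<<6)|0x3A=0x1FA
Byte[7]=31: expected 10xxxxxx continuation. INVALID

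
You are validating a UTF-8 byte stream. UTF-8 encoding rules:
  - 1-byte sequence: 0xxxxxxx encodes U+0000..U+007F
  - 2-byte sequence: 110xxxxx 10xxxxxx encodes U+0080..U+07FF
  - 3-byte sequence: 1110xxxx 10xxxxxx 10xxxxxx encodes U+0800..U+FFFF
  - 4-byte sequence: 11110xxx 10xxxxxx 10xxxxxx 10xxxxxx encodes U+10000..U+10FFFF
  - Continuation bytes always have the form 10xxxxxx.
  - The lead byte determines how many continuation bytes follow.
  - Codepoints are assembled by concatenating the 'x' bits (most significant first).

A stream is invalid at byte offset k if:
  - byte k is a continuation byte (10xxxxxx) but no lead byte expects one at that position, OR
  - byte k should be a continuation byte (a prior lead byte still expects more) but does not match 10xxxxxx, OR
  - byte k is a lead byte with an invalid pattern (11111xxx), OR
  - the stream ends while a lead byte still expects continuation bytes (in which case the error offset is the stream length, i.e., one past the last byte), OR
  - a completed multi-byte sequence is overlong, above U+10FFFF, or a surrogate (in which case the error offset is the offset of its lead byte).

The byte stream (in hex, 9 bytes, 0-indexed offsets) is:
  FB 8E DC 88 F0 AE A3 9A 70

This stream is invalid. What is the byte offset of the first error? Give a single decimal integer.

Byte[0]=FB: INVALID lead byte (not 0xxx/110x/1110/11110)

Answer: 0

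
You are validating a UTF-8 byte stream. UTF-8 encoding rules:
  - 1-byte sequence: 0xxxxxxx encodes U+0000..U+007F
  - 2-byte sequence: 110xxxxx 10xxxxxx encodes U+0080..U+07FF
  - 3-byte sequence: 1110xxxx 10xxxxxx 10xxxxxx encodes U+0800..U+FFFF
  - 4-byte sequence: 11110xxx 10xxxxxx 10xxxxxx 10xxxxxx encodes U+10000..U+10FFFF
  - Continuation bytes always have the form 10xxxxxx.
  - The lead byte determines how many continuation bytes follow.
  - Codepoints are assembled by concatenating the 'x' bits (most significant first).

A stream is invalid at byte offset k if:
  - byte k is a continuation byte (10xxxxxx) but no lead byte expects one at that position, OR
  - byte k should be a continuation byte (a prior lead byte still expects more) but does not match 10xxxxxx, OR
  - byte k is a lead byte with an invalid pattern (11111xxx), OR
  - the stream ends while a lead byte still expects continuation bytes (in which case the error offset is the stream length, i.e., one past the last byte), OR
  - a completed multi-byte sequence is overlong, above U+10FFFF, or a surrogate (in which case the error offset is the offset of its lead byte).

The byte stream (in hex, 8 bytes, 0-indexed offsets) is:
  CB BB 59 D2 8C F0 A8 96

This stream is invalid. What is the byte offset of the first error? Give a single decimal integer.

Answer: 8

Derivation:
Byte[0]=CB: 2-byte lead, need 1 cont bytes. acc=0xB
Byte[1]=BB: continuation. acc=(acc<<6)|0x3B=0x2FB
Completed: cp=U+02FB (starts at byte 0)
Byte[2]=59: 1-byte ASCII. cp=U+0059
Byte[3]=D2: 2-byte lead, need 1 cont bytes. acc=0x12
Byte[4]=8C: continuation. acc=(acc<<6)|0x0C=0x48C
Completed: cp=U+048C (starts at byte 3)
Byte[5]=F0: 4-byte lead, need 3 cont bytes. acc=0x0
Byte[6]=A8: continuation. acc=(acc<<6)|0x28=0x28
Byte[7]=96: continuation. acc=(acc<<6)|0x16=0xA16
Byte[8]: stream ended, expected continuation. INVALID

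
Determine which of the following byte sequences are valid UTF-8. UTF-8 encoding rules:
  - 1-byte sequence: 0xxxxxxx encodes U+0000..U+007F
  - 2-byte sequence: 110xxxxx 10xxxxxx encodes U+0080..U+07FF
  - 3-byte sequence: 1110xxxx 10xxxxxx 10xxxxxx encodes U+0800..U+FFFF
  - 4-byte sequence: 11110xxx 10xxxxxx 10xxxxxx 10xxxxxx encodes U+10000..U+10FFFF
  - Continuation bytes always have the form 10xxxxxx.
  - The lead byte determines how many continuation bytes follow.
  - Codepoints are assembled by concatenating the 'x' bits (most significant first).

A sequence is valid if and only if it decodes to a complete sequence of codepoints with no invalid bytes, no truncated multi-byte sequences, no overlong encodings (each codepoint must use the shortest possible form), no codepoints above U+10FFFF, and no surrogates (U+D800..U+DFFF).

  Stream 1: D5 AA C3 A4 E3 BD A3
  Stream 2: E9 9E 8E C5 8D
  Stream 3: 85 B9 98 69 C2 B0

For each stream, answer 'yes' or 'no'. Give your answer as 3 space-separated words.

Answer: yes yes no

Derivation:
Stream 1: decodes cleanly. VALID
Stream 2: decodes cleanly. VALID
Stream 3: error at byte offset 0. INVALID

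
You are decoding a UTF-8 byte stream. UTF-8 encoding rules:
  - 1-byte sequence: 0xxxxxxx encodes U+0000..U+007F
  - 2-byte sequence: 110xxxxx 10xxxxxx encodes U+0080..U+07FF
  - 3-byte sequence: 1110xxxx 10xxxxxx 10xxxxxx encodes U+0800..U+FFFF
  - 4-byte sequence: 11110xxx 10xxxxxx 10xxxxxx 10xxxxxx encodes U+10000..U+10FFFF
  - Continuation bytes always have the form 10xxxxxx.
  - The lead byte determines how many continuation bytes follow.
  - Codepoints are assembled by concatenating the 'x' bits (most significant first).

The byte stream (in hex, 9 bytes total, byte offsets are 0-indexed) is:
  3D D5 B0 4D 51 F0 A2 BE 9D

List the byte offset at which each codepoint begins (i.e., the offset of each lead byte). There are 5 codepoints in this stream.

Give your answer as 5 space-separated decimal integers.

Byte[0]=3D: 1-byte ASCII. cp=U+003D
Byte[1]=D5: 2-byte lead, need 1 cont bytes. acc=0x15
Byte[2]=B0: continuation. acc=(acc<<6)|0x30=0x570
Completed: cp=U+0570 (starts at byte 1)
Byte[3]=4D: 1-byte ASCII. cp=U+004D
Byte[4]=51: 1-byte ASCII. cp=U+0051
Byte[5]=F0: 4-byte lead, need 3 cont bytes. acc=0x0
Byte[6]=A2: continuation. acc=(acc<<6)|0x22=0x22
Byte[7]=BE: continuation. acc=(acc<<6)|0x3E=0x8BE
Byte[8]=9D: continuation. acc=(acc<<6)|0x1D=0x22F9D
Completed: cp=U+22F9D (starts at byte 5)

Answer: 0 1 3 4 5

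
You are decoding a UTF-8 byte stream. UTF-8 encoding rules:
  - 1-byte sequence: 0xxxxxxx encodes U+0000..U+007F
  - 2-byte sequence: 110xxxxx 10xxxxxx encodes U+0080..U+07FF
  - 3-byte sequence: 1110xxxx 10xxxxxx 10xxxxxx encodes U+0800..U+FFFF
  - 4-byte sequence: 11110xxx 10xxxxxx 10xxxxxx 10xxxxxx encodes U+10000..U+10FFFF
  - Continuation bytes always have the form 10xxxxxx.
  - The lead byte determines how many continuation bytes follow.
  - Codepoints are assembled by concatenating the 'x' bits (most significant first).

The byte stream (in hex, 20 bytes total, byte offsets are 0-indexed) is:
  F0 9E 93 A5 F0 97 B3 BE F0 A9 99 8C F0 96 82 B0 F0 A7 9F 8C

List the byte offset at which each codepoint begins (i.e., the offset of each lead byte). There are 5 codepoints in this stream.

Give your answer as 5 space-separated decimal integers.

Answer: 0 4 8 12 16

Derivation:
Byte[0]=F0: 4-byte lead, need 3 cont bytes. acc=0x0
Byte[1]=9E: continuation. acc=(acc<<6)|0x1E=0x1E
Byte[2]=93: continuation. acc=(acc<<6)|0x13=0x793
Byte[3]=A5: continuation. acc=(acc<<6)|0x25=0x1E4E5
Completed: cp=U+1E4E5 (starts at byte 0)
Byte[4]=F0: 4-byte lead, need 3 cont bytes. acc=0x0
Byte[5]=97: continuation. acc=(acc<<6)|0x17=0x17
Byte[6]=B3: continuation. acc=(acc<<6)|0x33=0x5F3
Byte[7]=BE: continuation. acc=(acc<<6)|0x3E=0x17CFE
Completed: cp=U+17CFE (starts at byte 4)
Byte[8]=F0: 4-byte lead, need 3 cont bytes. acc=0x0
Byte[9]=A9: continuation. acc=(acc<<6)|0x29=0x29
Byte[10]=99: continuation. acc=(acc<<6)|0x19=0xA59
Byte[11]=8C: continuation. acc=(acc<<6)|0x0C=0x2964C
Completed: cp=U+2964C (starts at byte 8)
Byte[12]=F0: 4-byte lead, need 3 cont bytes. acc=0x0
Byte[13]=96: continuation. acc=(acc<<6)|0x16=0x16
Byte[14]=82: continuation. acc=(acc<<6)|0x02=0x582
Byte[15]=B0: continuation. acc=(acc<<6)|0x30=0x160B0
Completed: cp=U+160B0 (starts at byte 12)
Byte[16]=F0: 4-byte lead, need 3 cont bytes. acc=0x0
Byte[17]=A7: continuation. acc=(acc<<6)|0x27=0x27
Byte[18]=9F: continuation. acc=(acc<<6)|0x1F=0x9DF
Byte[19]=8C: continuation. acc=(acc<<6)|0x0C=0x277CC
Completed: cp=U+277CC (starts at byte 16)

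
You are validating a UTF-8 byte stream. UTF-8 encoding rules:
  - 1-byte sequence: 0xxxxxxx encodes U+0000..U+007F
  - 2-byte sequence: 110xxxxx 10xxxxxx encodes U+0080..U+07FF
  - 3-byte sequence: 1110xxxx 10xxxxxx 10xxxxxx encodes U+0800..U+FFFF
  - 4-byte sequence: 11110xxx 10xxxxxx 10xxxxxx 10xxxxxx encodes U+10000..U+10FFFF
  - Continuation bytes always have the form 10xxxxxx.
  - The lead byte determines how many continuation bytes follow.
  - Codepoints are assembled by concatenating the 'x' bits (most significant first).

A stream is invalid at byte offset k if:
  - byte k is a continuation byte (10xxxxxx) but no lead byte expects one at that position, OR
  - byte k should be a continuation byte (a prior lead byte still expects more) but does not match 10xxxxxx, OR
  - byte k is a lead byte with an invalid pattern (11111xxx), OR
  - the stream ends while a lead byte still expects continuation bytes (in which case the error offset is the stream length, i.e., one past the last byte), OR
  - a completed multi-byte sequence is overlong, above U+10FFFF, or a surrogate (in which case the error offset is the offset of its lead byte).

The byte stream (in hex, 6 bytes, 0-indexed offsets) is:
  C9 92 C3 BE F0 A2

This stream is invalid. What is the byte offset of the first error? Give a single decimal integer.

Byte[0]=C9: 2-byte lead, need 1 cont bytes. acc=0x9
Byte[1]=92: continuation. acc=(acc<<6)|0x12=0x252
Completed: cp=U+0252 (starts at byte 0)
Byte[2]=C3: 2-byte lead, need 1 cont bytes. acc=0x3
Byte[3]=BE: continuation. acc=(acc<<6)|0x3E=0xFE
Completed: cp=U+00FE (starts at byte 2)
Byte[4]=F0: 4-byte lead, need 3 cont bytes. acc=0x0
Byte[5]=A2: continuation. acc=(acc<<6)|0x22=0x22
Byte[6]: stream ended, expected continuation. INVALID

Answer: 6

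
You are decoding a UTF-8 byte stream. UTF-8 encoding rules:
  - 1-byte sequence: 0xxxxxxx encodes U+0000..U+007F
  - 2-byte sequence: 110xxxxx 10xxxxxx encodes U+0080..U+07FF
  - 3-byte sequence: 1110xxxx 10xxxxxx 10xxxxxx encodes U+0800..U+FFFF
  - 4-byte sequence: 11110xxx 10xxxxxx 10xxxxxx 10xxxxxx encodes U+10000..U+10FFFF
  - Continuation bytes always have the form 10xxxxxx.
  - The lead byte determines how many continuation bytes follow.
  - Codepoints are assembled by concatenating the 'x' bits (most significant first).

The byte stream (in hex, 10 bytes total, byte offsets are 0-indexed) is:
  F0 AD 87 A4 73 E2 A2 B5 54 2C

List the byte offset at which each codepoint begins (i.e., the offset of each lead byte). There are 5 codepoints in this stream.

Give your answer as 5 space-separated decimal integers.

Answer: 0 4 5 8 9

Derivation:
Byte[0]=F0: 4-byte lead, need 3 cont bytes. acc=0x0
Byte[1]=AD: continuation. acc=(acc<<6)|0x2D=0x2D
Byte[2]=87: continuation. acc=(acc<<6)|0x07=0xB47
Byte[3]=A4: continuation. acc=(acc<<6)|0x24=0x2D1E4
Completed: cp=U+2D1E4 (starts at byte 0)
Byte[4]=73: 1-byte ASCII. cp=U+0073
Byte[5]=E2: 3-byte lead, need 2 cont bytes. acc=0x2
Byte[6]=A2: continuation. acc=(acc<<6)|0x22=0xA2
Byte[7]=B5: continuation. acc=(acc<<6)|0x35=0x28B5
Completed: cp=U+28B5 (starts at byte 5)
Byte[8]=54: 1-byte ASCII. cp=U+0054
Byte[9]=2C: 1-byte ASCII. cp=U+002C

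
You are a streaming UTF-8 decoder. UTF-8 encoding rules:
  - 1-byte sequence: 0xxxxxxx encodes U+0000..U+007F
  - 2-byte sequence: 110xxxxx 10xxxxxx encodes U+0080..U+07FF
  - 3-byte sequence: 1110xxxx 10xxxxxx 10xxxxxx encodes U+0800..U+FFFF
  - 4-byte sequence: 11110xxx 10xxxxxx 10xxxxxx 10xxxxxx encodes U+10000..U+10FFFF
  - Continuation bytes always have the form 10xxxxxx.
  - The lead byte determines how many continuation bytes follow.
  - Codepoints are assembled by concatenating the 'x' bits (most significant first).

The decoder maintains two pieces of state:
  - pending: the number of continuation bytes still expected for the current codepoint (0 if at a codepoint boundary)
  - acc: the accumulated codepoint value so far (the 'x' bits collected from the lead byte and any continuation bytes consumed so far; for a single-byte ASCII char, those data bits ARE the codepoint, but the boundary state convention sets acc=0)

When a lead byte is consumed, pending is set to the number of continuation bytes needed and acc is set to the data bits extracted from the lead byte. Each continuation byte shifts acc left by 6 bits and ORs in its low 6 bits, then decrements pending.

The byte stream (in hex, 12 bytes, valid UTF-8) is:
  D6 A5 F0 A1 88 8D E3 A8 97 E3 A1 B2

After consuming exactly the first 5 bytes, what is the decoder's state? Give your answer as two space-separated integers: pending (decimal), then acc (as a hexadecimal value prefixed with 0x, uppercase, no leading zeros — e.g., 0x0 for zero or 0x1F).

Byte[0]=D6: 2-byte lead. pending=1, acc=0x16
Byte[1]=A5: continuation. acc=(acc<<6)|0x25=0x5A5, pending=0
Byte[2]=F0: 4-byte lead. pending=3, acc=0x0
Byte[3]=A1: continuation. acc=(acc<<6)|0x21=0x21, pending=2
Byte[4]=88: continuation. acc=(acc<<6)|0x08=0x848, pending=1

Answer: 1 0x848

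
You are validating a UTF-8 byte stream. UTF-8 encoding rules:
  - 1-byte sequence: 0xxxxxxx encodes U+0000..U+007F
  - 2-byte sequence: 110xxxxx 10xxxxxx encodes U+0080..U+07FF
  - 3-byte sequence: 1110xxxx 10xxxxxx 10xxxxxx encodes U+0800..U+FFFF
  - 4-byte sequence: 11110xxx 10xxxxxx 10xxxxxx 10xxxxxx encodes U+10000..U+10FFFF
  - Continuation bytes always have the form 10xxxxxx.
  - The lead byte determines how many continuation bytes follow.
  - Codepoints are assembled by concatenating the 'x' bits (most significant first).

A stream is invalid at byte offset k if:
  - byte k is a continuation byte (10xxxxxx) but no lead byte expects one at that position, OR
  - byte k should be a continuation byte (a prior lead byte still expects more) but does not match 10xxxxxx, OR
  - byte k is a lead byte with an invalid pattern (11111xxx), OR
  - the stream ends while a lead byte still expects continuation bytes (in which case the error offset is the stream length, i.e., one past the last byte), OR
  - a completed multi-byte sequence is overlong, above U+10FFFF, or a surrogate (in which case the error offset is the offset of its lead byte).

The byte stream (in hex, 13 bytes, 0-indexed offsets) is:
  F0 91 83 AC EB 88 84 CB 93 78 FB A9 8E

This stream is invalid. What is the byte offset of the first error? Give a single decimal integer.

Byte[0]=F0: 4-byte lead, need 3 cont bytes. acc=0x0
Byte[1]=91: continuation. acc=(acc<<6)|0x11=0x11
Byte[2]=83: continuation. acc=(acc<<6)|0x03=0x443
Byte[3]=AC: continuation. acc=(acc<<6)|0x2C=0x110EC
Completed: cp=U+110EC (starts at byte 0)
Byte[4]=EB: 3-byte lead, need 2 cont bytes. acc=0xB
Byte[5]=88: continuation. acc=(acc<<6)|0x08=0x2C8
Byte[6]=84: continuation. acc=(acc<<6)|0x04=0xB204
Completed: cp=U+B204 (starts at byte 4)
Byte[7]=CB: 2-byte lead, need 1 cont bytes. acc=0xB
Byte[8]=93: continuation. acc=(acc<<6)|0x13=0x2D3
Completed: cp=U+02D3 (starts at byte 7)
Byte[9]=78: 1-byte ASCII. cp=U+0078
Byte[10]=FB: INVALID lead byte (not 0xxx/110x/1110/11110)

Answer: 10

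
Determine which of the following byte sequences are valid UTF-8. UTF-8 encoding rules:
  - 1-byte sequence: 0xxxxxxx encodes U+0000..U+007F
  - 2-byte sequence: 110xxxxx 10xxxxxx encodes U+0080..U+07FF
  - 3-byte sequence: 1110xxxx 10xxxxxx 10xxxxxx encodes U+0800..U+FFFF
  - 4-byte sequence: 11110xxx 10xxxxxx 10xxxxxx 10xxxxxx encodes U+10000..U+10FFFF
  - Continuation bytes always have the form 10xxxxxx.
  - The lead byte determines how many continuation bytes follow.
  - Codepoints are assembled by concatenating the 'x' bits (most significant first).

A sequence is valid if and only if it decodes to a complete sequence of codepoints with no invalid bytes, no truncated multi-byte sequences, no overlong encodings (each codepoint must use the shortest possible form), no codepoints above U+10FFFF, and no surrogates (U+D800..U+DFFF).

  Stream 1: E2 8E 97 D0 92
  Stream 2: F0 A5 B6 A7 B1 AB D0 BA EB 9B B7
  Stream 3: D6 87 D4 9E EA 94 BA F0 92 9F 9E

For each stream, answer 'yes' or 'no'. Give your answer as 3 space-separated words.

Answer: yes no yes

Derivation:
Stream 1: decodes cleanly. VALID
Stream 2: error at byte offset 4. INVALID
Stream 3: decodes cleanly. VALID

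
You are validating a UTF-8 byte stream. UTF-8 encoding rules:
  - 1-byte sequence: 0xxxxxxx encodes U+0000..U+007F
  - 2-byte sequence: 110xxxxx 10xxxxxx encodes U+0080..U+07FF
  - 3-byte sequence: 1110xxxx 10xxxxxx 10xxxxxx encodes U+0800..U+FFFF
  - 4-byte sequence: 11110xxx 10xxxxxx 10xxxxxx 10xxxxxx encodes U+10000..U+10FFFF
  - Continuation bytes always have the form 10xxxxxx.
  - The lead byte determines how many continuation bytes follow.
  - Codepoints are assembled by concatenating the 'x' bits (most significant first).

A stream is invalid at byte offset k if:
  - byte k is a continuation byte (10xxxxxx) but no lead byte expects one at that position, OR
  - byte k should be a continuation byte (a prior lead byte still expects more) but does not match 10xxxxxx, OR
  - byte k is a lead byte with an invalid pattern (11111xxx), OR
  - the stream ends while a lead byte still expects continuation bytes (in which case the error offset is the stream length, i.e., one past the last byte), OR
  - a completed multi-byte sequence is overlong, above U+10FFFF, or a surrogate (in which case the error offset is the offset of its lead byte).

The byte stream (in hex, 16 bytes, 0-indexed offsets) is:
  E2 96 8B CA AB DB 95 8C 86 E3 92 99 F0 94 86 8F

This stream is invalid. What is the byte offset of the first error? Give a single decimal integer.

Answer: 7

Derivation:
Byte[0]=E2: 3-byte lead, need 2 cont bytes. acc=0x2
Byte[1]=96: continuation. acc=(acc<<6)|0x16=0x96
Byte[2]=8B: continuation. acc=(acc<<6)|0x0B=0x258B
Completed: cp=U+258B (starts at byte 0)
Byte[3]=CA: 2-byte lead, need 1 cont bytes. acc=0xA
Byte[4]=AB: continuation. acc=(acc<<6)|0x2B=0x2AB
Completed: cp=U+02AB (starts at byte 3)
Byte[5]=DB: 2-byte lead, need 1 cont bytes. acc=0x1B
Byte[6]=95: continuation. acc=(acc<<6)|0x15=0x6D5
Completed: cp=U+06D5 (starts at byte 5)
Byte[7]=8C: INVALID lead byte (not 0xxx/110x/1110/11110)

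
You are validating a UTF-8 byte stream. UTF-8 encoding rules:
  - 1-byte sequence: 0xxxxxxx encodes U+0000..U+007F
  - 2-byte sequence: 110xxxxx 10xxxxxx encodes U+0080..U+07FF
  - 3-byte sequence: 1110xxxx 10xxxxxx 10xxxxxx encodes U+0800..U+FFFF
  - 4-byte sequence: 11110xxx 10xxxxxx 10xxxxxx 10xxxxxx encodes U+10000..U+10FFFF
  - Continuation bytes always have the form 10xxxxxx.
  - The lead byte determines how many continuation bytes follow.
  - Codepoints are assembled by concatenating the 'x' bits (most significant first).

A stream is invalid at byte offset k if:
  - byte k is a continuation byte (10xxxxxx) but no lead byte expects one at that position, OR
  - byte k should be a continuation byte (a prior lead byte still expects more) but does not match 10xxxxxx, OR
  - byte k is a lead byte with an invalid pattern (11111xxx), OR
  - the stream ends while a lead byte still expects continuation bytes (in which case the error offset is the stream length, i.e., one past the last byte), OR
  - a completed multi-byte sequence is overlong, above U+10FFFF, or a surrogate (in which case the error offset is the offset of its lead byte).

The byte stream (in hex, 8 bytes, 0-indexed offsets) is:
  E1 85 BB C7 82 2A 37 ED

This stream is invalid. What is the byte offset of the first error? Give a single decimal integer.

Byte[0]=E1: 3-byte lead, need 2 cont bytes. acc=0x1
Byte[1]=85: continuation. acc=(acc<<6)|0x05=0x45
Byte[2]=BB: continuation. acc=(acc<<6)|0x3B=0x117B
Completed: cp=U+117B (starts at byte 0)
Byte[3]=C7: 2-byte lead, need 1 cont bytes. acc=0x7
Byte[4]=82: continuation. acc=(acc<<6)|0x02=0x1C2
Completed: cp=U+01C2 (starts at byte 3)
Byte[5]=2A: 1-byte ASCII. cp=U+002A
Byte[6]=37: 1-byte ASCII. cp=U+0037
Byte[7]=ED: 3-byte lead, need 2 cont bytes. acc=0xD
Byte[8]: stream ended, expected continuation. INVALID

Answer: 8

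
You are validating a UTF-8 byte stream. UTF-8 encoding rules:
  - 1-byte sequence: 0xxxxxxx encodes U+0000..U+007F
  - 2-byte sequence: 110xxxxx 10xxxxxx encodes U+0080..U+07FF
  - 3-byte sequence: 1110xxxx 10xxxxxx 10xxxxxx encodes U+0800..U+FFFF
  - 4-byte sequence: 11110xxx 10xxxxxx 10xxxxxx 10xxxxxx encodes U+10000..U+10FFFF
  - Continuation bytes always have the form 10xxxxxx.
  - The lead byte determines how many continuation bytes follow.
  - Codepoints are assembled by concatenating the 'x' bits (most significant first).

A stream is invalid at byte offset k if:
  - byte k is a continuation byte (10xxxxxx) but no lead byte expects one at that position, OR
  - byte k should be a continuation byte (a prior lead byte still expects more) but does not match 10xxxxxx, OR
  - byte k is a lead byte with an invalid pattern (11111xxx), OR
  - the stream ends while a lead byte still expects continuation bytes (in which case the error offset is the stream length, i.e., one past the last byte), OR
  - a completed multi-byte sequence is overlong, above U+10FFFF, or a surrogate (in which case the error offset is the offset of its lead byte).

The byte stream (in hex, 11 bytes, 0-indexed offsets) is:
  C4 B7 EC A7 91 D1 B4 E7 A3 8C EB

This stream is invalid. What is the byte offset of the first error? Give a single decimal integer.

Answer: 11

Derivation:
Byte[0]=C4: 2-byte lead, need 1 cont bytes. acc=0x4
Byte[1]=B7: continuation. acc=(acc<<6)|0x37=0x137
Completed: cp=U+0137 (starts at byte 0)
Byte[2]=EC: 3-byte lead, need 2 cont bytes. acc=0xC
Byte[3]=A7: continuation. acc=(acc<<6)|0x27=0x327
Byte[4]=91: continuation. acc=(acc<<6)|0x11=0xC9D1
Completed: cp=U+C9D1 (starts at byte 2)
Byte[5]=D1: 2-byte lead, need 1 cont bytes. acc=0x11
Byte[6]=B4: continuation. acc=(acc<<6)|0x34=0x474
Completed: cp=U+0474 (starts at byte 5)
Byte[7]=E7: 3-byte lead, need 2 cont bytes. acc=0x7
Byte[8]=A3: continuation. acc=(acc<<6)|0x23=0x1E3
Byte[9]=8C: continuation. acc=(acc<<6)|0x0C=0x78CC
Completed: cp=U+78CC (starts at byte 7)
Byte[10]=EB: 3-byte lead, need 2 cont bytes. acc=0xB
Byte[11]: stream ended, expected continuation. INVALID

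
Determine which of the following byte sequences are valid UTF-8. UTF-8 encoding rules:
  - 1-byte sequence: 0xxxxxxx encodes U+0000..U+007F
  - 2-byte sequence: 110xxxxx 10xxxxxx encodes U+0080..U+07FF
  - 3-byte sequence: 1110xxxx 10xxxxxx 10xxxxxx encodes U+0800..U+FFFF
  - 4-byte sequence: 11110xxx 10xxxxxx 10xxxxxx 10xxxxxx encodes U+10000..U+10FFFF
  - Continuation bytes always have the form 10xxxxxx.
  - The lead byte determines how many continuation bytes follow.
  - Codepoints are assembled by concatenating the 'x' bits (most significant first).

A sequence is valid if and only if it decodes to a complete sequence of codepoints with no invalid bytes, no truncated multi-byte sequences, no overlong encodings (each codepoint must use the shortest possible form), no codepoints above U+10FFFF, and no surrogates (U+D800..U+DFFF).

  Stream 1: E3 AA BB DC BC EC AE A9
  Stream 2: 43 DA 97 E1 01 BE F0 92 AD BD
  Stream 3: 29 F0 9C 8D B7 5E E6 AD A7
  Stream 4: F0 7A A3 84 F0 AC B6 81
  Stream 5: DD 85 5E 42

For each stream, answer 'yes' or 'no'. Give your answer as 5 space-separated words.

Stream 1: decodes cleanly. VALID
Stream 2: error at byte offset 4. INVALID
Stream 3: decodes cleanly. VALID
Stream 4: error at byte offset 1. INVALID
Stream 5: decodes cleanly. VALID

Answer: yes no yes no yes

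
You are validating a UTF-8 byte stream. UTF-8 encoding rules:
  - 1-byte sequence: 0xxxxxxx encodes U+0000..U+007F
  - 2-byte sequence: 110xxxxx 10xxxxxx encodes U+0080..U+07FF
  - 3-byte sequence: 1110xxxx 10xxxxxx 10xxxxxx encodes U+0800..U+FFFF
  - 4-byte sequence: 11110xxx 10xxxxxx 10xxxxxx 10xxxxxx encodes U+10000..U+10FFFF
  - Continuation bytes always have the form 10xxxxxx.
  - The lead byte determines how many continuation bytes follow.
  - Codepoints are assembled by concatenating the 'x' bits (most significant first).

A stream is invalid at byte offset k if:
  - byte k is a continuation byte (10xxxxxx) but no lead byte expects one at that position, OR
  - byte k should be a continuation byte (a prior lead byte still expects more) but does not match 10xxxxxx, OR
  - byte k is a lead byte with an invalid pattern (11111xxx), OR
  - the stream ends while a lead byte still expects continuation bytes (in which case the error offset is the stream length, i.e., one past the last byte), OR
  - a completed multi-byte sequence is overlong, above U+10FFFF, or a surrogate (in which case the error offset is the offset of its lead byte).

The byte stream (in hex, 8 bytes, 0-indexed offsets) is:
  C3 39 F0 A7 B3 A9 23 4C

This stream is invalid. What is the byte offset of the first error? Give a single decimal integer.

Answer: 1

Derivation:
Byte[0]=C3: 2-byte lead, need 1 cont bytes. acc=0x3
Byte[1]=39: expected 10xxxxxx continuation. INVALID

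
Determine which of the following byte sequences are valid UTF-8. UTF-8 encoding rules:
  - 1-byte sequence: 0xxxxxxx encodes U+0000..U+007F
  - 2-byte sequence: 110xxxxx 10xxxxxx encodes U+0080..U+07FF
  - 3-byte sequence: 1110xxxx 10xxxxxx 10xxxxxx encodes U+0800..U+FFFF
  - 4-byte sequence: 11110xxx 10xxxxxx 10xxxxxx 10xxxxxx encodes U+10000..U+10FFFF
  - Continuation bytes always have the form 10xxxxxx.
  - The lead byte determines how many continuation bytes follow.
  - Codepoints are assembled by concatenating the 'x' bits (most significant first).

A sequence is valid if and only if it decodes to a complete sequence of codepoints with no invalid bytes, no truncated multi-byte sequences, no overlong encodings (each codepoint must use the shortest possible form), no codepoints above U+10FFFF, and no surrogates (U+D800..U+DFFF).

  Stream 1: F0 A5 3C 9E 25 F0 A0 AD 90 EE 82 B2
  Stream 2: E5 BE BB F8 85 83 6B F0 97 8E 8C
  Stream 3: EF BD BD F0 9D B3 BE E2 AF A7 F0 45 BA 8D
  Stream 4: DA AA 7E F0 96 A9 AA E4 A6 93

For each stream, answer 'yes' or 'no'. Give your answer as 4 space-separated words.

Stream 1: error at byte offset 2. INVALID
Stream 2: error at byte offset 3. INVALID
Stream 3: error at byte offset 11. INVALID
Stream 4: decodes cleanly. VALID

Answer: no no no yes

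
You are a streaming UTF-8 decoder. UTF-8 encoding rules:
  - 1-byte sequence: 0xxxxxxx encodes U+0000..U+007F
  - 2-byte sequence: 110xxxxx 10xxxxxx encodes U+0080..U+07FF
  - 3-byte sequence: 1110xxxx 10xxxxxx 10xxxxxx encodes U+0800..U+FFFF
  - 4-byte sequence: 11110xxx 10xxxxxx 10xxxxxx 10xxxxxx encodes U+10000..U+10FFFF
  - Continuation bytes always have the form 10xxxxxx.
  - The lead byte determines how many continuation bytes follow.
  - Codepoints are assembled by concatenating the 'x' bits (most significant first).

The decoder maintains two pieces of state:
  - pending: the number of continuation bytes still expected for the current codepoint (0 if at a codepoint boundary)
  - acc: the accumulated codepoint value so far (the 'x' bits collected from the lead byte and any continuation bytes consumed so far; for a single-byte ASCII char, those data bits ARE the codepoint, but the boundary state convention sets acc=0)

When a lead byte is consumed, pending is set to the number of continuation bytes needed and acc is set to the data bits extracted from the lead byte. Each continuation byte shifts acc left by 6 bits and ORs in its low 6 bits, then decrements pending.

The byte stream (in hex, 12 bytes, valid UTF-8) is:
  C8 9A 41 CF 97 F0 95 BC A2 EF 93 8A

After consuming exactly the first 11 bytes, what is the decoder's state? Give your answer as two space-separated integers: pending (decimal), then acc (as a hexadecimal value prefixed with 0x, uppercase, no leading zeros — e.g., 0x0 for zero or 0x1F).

Byte[0]=C8: 2-byte lead. pending=1, acc=0x8
Byte[1]=9A: continuation. acc=(acc<<6)|0x1A=0x21A, pending=0
Byte[2]=41: 1-byte. pending=0, acc=0x0
Byte[3]=CF: 2-byte lead. pending=1, acc=0xF
Byte[4]=97: continuation. acc=(acc<<6)|0x17=0x3D7, pending=0
Byte[5]=F0: 4-byte lead. pending=3, acc=0x0
Byte[6]=95: continuation. acc=(acc<<6)|0x15=0x15, pending=2
Byte[7]=BC: continuation. acc=(acc<<6)|0x3C=0x57C, pending=1
Byte[8]=A2: continuation. acc=(acc<<6)|0x22=0x15F22, pending=0
Byte[9]=EF: 3-byte lead. pending=2, acc=0xF
Byte[10]=93: continuation. acc=(acc<<6)|0x13=0x3D3, pending=1

Answer: 1 0x3D3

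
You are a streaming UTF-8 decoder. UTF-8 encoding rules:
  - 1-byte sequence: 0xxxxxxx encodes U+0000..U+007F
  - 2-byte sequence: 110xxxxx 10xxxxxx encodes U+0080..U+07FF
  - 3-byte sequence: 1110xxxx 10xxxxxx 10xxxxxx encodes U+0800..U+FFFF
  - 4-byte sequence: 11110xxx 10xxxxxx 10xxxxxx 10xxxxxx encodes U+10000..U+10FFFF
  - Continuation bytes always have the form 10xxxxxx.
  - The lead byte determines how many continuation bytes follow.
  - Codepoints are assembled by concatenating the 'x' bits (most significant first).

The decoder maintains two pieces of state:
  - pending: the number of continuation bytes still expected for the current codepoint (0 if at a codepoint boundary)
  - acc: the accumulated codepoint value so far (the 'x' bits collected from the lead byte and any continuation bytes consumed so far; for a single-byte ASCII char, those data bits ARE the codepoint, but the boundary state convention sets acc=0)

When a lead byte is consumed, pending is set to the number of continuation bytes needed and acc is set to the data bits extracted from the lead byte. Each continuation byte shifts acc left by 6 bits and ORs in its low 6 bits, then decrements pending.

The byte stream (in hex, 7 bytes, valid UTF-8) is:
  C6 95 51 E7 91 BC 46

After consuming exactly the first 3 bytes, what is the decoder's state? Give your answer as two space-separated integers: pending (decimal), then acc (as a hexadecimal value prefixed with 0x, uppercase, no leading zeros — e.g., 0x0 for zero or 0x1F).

Byte[0]=C6: 2-byte lead. pending=1, acc=0x6
Byte[1]=95: continuation. acc=(acc<<6)|0x15=0x195, pending=0
Byte[2]=51: 1-byte. pending=0, acc=0x0

Answer: 0 0x0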